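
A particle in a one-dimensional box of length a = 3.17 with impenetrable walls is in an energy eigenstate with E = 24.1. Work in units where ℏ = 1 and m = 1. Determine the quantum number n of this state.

n = 7

From E_n = n²π²ℏ²/(2ma²) invert to n = √(2ma²E)/(πℏ).
n = (3.17/π) × √(2 × 1 × 24.1) = 7.005 → n = 7.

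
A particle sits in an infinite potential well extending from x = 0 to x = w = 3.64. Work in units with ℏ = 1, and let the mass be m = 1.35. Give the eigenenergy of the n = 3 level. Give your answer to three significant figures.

E = 2.48

The infinite-well eigenfunctions ψ_n = √(2/w) sin(nπx/w) vanish at both walls, giving E_n = n²π²ℏ²/(2mw²).
E_3 = 3² × π² / (2 × 1.35 × 3.64²) = 2.483.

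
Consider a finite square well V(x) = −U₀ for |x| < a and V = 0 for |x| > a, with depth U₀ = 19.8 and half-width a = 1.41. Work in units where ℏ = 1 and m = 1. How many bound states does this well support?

N = 6

Define the well-strength parameter z₀ = (a/ℏ)√(2mU₀) = 1.41 × √(2·1·19.8) = 8.873.
A new bound state (alternating even/odd) appears each time z₀ passes a multiple of π/2, so N = ⌊2z₀/π⌋ + 1 = ⌊5.649⌋ + 1 = 6.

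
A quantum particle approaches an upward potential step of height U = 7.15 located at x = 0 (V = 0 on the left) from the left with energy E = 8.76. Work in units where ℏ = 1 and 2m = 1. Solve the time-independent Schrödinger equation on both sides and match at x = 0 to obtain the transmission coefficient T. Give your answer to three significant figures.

T = 0.840

On each side the TISE gives plane waves with k = √(2m(E − V))/ℏ: k₁ = √(2·½·8.76) = 2.960, k₂ = √(2·½·1.61) = 1.269.
Matching ψ and ψ′ at x = 0 gives r = (k₁ − k₂)/(k₁ + k₂), so R = r² = 0.1599 and T = 1 − R = 0.8401.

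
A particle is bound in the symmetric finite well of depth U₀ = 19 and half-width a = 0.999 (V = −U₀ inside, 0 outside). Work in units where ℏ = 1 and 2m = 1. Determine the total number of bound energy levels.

N = 3

Define the well-strength parameter z₀ = (a/ℏ)√(2mU₀) = 0.999 × √(2·0.5·19) = 4.355.
A new bound state (alternating even/odd) appears each time z₀ passes a multiple of π/2, so N = ⌊2z₀/π⌋ + 1 = ⌊2.772⌋ + 1 = 3.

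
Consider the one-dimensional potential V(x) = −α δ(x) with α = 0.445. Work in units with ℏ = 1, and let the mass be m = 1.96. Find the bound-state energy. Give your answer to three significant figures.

For x ≠ 0 the bound state is ψ ∝ e^{−κ|x|}; integrating the TISE across the delta gives the cusp condition 2κ = 2mα/ℏ², so κ = 0.8722.
Then E = −ℏ²κ²/(2m) = −mα²/(2ℏ²) = -0.1941.

E = -0.194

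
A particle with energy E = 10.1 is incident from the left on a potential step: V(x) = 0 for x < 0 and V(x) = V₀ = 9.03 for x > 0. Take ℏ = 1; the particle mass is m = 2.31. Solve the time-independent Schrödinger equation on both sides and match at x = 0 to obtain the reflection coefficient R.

On each side the TISE gives plane waves with k = √(2m(E − V))/ℏ: k₁ = √(2·2.31·10.1) = 6.831, k₂ = √(2·2.31·1.07) = 2.223.
Continuity of ψ and ψ′ at the step yields the reflection amplitude r = (k₁ − k₂)/(k₁ + k₂) = 0.5089; thus R = |r|² = 0.2590, T = 0.7410.

R = 0.259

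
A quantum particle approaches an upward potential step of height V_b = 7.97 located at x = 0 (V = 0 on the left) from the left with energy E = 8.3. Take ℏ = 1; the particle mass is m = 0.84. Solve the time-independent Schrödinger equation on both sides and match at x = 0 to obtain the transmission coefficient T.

The wavenumbers are k₁ = √(2mE)/ℏ = 3.734 on the left and k₂ = √(2m(E − V_b))/ℏ = 0.7446 on the right.
Matching ψ and ψ′ at x = 0 gives r = (k₁ − k₂)/(k₁ + k₂), so R = r² = 0.4456 and T = 1 − R = 0.5544.

T = 0.554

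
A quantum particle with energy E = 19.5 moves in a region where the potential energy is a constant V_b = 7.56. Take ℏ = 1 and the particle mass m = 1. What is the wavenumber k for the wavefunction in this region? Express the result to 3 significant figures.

k = 4.89

With E > V_b the solution is oscillatory, ψ ∝ e^{±ikx} with k = √(2m(E − V_b))/ℏ.
k = √(2 × 1 × 11.94) = 4.887.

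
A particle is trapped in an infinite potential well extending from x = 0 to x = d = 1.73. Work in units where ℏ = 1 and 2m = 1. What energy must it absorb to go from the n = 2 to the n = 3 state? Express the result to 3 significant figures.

ΔE = 16.5

E_n = n²π²ℏ²/(2md²), so ΔE = (3² − 2²) π²ℏ²/(2md²).
ΔE = 5 × π² / (2 × 0.5 × 1.73²) = 16.49.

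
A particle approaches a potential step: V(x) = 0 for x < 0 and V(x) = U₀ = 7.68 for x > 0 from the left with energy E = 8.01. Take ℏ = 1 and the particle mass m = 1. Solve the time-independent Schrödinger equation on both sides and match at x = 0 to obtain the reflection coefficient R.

The wavenumbers are k₁ = √(2mE)/ℏ = 4.002 on the left and k₂ = √(2m(E − U₀))/ℏ = 0.8124 on the right.
Matching ψ and ψ′ at x = 0 gives r = (k₁ − k₂)/(k₁ + k₂), so R = r² = 0.4390 and T = 1 − R = 0.5610.

R = 0.439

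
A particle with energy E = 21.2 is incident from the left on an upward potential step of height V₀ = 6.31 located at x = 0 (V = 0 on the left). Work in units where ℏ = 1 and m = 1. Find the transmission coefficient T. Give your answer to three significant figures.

On each side the TISE gives plane waves with k = √(2m(E − V))/ℏ: k₁ = √(2·1·21.2) = 6.512, k₂ = √(2·1·14.89) = 5.457.
Continuity of ψ and ψ′ at the step yields the reflection amplitude r = (k₁ − k₂)/(k₁ + k₂) = 0.08810; thus R = |r|² = 0.007761, T = 0.9922.

T = 0.992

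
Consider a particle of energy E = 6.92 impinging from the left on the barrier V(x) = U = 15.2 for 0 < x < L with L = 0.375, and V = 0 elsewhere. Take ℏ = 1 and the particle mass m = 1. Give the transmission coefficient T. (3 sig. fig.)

E < U: inside the barrier ψ ∝ e^{±κx} with κ = √(2m(U − E))/ℏ = 4.069.
κL = 1.526, sinh(κL) = 2.191.
Matching ψ, ψ′ at both faces gives T = [1 + U² sinh²(κL) / (4E(U − E))]⁻¹ = 1/5.840 = 0.171.

T = 0.171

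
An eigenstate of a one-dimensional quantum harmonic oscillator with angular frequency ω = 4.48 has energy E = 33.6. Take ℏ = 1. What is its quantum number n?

n = 7

Invert E_n = (n + ½)ℏω: n = E/ℏω − ½ = 7.000, so n = 7.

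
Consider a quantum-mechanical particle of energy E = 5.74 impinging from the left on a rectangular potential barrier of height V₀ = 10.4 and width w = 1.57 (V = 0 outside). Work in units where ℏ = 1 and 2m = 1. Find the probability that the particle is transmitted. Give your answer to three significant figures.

E < V₀: inside the barrier ψ ∝ e^{±κx} with κ = √(2m(V₀ − E))/ℏ = 2.159.
κw = 3.389, sinh(κw) = 14.80.
The exact tunnelling result is T⁻¹ = 1 + V₀² sinh²(κw) / [4E(V₀ − E)] = 222.5, so T = 0.00449.

T = 0.00449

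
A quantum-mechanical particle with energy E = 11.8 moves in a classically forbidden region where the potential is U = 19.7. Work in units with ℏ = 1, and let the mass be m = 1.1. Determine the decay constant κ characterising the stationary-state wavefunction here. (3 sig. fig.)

Since E < U the TISE in this region is ψ'' = κ²ψ with κ = √(2m(U − E))/ℏ.
κ = √(2 × 1.1 × 7.9) = 4.169.

κ = 4.17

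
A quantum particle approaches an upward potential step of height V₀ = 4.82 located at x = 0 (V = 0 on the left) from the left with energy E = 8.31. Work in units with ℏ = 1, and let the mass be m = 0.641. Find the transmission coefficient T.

T = 0.954

On each side the TISE gives plane waves with k = √(2m(E − V))/ℏ: k₁ = √(2·0.641·8.31) = 3.264, k₂ = √(2·0.641·3.49) = 2.115.
Matching ψ and ψ′ at x = 0 gives r = (k₁ − k₂)/(k₁ + k₂), so R = r² = 0.04560 and T = 1 − R = 0.9544.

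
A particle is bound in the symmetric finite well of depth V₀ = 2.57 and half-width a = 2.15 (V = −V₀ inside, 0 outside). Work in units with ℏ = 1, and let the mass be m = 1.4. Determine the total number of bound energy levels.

Define the well-strength parameter z₀ = (a/ℏ)√(2mV₀) = 2.15 × √(2·1.4·2.57) = 5.767.
The even/odd transcendental equations gain one root per π/2 in z₀, giving N = 1 + ⌊2z₀/π⌋ = 1 + ⌊3.672⌋ = 4.

N = 4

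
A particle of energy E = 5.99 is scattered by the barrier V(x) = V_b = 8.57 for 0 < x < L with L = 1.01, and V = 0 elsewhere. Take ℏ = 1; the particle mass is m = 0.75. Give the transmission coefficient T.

E < V_b: inside the barrier ψ ∝ e^{±κx} with κ = √(2m(V_b − E))/ℏ = 1.967.
κL = 1.987, sinh(κL) = 3.578.
Matching ψ, ψ′ at both faces gives T = [1 + V_b² sinh²(κL) / (4E(V_b − E))]⁻¹ = 1/16.21 = 0.0617.

T = 0.0617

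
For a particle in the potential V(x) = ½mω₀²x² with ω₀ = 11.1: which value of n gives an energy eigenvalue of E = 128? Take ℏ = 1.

n = 11

Invert E_n = (n + ½)ℏω₀: n = E/ℏω₀ − ½ = 11.032, so n = 11.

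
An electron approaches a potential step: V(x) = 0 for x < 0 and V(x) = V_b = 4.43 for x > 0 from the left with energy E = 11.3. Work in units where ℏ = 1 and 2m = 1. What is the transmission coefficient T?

T = 0.985

The wavenumbers are k₁ = √(2mE)/ℏ = 3.362 on the left and k₂ = √(2m(E − V_b))/ℏ = 2.621 on the right.
Continuity of ψ and ψ′ at the step yields the reflection amplitude r = (k₁ − k₂)/(k₁ + k₂) = 0.1238; thus R = |r|² = 0.01532, T = 0.9847.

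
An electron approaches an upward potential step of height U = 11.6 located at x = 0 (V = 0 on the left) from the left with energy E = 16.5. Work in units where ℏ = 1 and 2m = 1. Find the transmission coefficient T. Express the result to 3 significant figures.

T = 0.913

The wavenumbers are k₁ = √(2mE)/ℏ = 4.062 on the left and k₂ = √(2m(E − U))/ℏ = 2.214 on the right.
Continuity of ψ and ψ′ at the step yields the reflection amplitude r = (k₁ − k₂)/(k₁ + k₂) = 0.2945; thus R = |r|² = 0.08675, T = 0.9132.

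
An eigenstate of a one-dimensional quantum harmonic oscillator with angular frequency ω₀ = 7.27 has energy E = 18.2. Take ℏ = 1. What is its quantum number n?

Invert E_n = (n + ½)ℏω₀: n = E/ℏω₀ − ½ = 2.003, so n = 2.

n = 2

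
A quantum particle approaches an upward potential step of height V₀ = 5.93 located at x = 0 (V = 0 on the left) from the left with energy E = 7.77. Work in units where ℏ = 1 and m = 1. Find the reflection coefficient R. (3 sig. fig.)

R = 0.119

The wavenumbers are k₁ = √(2mE)/ℏ = 3.942 on the left and k₂ = √(2m(E − V₀))/ℏ = 1.918 on the right.
Continuity of ψ and ψ′ at the step yields the reflection amplitude r = (k₁ − k₂)/(k₁ + k₂) = 0.3453; thus R = |r|² = 0.1192, T = 0.8808.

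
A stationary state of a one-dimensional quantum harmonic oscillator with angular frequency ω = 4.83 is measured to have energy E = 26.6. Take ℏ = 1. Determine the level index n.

n = 5

E_n = ℏω(n + ½) ⇒ n = E/(ℏω) − ½ = 26.6/4.83 − 0.5 = 5.007 → n = 5.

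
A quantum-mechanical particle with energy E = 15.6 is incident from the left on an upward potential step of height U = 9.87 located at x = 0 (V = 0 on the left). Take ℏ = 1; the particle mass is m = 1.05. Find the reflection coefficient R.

R = 0.0602

The wavenumbers are k₁ = √(2mE)/ℏ = 5.724 on the left and k₂ = √(2m(E − U))/ℏ = 3.469 on the right.
Matching ψ and ψ′ at x = 0 gives r = (k₁ − k₂)/(k₁ + k₂), so R = r² = 0.06016 and T = 1 − R = 0.9398.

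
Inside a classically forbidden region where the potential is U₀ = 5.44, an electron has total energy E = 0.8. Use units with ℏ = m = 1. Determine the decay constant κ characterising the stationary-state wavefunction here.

Since E < U₀ the TISE in this region is ψ'' = κ²ψ with κ = √(2m(U₀ − E))/ℏ.
κ = √(2 × 1 × 4.64) = 3.046.

κ = 3.05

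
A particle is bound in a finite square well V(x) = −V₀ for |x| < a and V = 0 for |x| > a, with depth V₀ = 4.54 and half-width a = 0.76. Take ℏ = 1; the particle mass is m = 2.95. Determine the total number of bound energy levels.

N = 3

The dimensionless depth is z₀ = a√(2mV₀)/ℏ = 0.76 × √(26.79) = 3.933.
The even/odd transcendental equations gain one root per π/2 in z₀, giving N = 1 + ⌊2z₀/π⌋ = 1 + ⌊2.504⌋ = 3.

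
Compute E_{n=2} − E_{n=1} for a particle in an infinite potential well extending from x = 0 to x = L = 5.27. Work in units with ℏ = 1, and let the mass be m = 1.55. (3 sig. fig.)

E_n = n²π²ℏ²/(2mL²), so ΔE = (2² − 1²) π²ℏ²/(2mL²).
ΔE = 3 × π² / (2 × 1.55 × 5.27²) = 0.3439.

ΔE = 0.344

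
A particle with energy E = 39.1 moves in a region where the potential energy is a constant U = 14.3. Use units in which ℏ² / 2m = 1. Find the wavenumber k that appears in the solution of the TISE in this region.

k = 4.98

With E > U the solution is oscillatory, ψ ∝ e^{±ikx} with k = √(2m(E − U))/ℏ.
k = √(2 × 0.5 × 24.8) = 4.980.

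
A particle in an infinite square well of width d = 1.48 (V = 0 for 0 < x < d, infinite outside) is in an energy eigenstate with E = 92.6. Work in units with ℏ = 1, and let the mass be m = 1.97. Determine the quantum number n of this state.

n = 9

For an infinite well E_n = n²π²ℏ²/(2md²), so n = (d/πℏ)√(2mE).
n = (1.48/π) × √(2 × 1.97 × 92.6) = 8.998 → n = 9.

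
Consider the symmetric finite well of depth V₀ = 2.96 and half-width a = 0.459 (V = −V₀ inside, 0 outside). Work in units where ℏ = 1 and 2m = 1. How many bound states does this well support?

N = 1

The dimensionless depth is z₀ = a√(2mV₀)/ℏ = 0.459 × √(2.960) = 0.7897.
A new bound state (alternating even/odd) appears each time z₀ passes a multiple of π/2, so N = ⌊2z₀/π⌋ + 1 = ⌊0.5027⌋ + 1 = 1.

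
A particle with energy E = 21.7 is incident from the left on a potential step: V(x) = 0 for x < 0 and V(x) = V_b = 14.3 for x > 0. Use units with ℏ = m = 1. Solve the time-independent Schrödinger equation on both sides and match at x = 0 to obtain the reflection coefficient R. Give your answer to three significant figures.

R = 0.0690

On each side the TISE gives plane waves with k = √(2m(E − V))/ℏ: k₁ = √(2·1·21.7) = 6.588, k₂ = √(2·1·7.4) = 3.847.
Matching ψ and ψ′ at x = 0 gives r = (k₁ − k₂)/(k₁ + k₂), so R = r² = 0.06899 and T = 1 − R = 0.9310.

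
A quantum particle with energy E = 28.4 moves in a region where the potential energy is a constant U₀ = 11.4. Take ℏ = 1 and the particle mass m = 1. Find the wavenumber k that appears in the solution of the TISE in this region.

k = 5.83

With E > U₀ the solution is oscillatory, ψ ∝ e^{±ikx} with k = √(2m(E − U₀))/ℏ.
k = √(2 × 1 × 17) = 5.831.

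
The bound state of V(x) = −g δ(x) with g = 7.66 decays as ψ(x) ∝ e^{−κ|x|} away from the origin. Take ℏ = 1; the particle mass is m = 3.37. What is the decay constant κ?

Integrating the TISE across x = 0 gives the cusp condition ψ'(0⁺) − ψ'(0⁻) = −(2mg/ℏ²)ψ(0).
With ψ ∝ e^{−κ|x|} this yields −2κ = −2mg/ℏ², so κ = mg/ℏ² = 25.81.

κ = 25.8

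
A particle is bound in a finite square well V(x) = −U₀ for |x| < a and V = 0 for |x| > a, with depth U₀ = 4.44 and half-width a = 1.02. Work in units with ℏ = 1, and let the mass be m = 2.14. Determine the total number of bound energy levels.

The dimensionless depth is z₀ = a√(2mU₀)/ℏ = 1.02 × √(19.00) = 4.446.
The even/odd transcendental equations gain one root per π/2 in z₀, giving N = 1 + ⌊2z₀/π⌋ = 1 + ⌊2.831⌋ = 3.

N = 3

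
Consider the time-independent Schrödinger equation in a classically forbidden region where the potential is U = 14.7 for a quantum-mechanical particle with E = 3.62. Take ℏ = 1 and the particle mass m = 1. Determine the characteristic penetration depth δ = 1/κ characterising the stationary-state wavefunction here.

Since E < U the TISE in this region is ψ'' = κ²ψ with κ = √(2m(U − E))/ℏ.
κ = √(2 × 1 × 11.08) = 4.707. The penetration depth is δ = 1/κ = 0.212.

δ = 0.212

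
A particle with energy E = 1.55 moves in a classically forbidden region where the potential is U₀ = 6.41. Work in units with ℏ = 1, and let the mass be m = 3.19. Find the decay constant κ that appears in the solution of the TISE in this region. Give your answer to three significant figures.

Since E < U₀ the TISE in this region is ψ'' = κ²ψ with κ = √(2m(U₀ − E))/ℏ.
κ = √(2 × 3.19 × 4.86) = 5.568.

κ = 5.57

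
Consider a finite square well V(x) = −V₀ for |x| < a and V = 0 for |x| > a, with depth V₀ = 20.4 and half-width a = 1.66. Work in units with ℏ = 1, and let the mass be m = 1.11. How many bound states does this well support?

N = 8

The dimensionless depth is z₀ = a√(2mV₀)/ℏ = 1.66 × √(45.29) = 11.17.
The even/odd transcendental equations gain one root per π/2 in z₀, giving N = 1 + ⌊2z₀/π⌋ = 1 + ⌊7.112⌋ = 8.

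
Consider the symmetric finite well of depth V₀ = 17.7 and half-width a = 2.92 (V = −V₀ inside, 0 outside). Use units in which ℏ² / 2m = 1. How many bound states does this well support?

Define the well-strength parameter z₀ = (a/ℏ)√(2mV₀) = 2.92 × √(2·0.5·17.7) = 12.28.
The even/odd transcendental equations gain one root per π/2 in z₀, giving N = 1 + ⌊2z₀/π⌋ = 1 + ⌊7.821⌋ = 8.

N = 8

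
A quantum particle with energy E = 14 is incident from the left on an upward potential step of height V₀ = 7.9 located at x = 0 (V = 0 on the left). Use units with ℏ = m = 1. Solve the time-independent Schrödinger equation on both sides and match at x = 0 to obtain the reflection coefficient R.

On each side the TISE gives plane waves with k = √(2m(E − V))/ℏ: k₁ = √(2·1·14) = 5.292, k₂ = √(2·1·6.1) = 3.493.
Continuity of ψ and ψ′ at the step yields the reflection amplitude r = (k₁ − k₂)/(k₁ + k₂) = 0.2048; thus R = |r|² = 0.04193, T = 0.9581.

R = 0.0419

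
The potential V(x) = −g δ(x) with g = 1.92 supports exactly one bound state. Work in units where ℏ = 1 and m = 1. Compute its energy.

The bound state is ψ(x) = √κ e^{−κ|x|}. The derivative jump ψ'(0⁺) − ψ'(0⁻) = −(2mg/ℏ²)ψ(0) fixes κ = mg/ℏ² = 1.920.
Then E = −ℏ²κ²/(2m) = −mg²/(2ℏ²) = -1.843.

E = -1.84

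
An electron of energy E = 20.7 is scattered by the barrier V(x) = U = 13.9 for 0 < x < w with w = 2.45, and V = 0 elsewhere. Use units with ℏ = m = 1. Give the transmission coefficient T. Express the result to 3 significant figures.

Above the barrier the interior wavenumber is k₂ = √(2m(E − U))/ℏ = 3.688, giving phase k₂w = 9.035.
T = [1 + U² sin²(k₂w) / (4E(E − U))]⁻¹ = 1/1.050 = 0.953.

T = 0.953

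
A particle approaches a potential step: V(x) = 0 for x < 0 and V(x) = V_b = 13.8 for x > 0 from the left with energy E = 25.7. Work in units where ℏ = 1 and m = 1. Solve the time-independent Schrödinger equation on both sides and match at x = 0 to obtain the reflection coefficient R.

R = 0.0362

On each side the TISE gives plane waves with k = √(2m(E − V))/ℏ: k₁ = √(2·1·25.7) = 7.169, k₂ = √(2·1·11.9) = 4.879.
Matching ψ and ψ′ at x = 0 gives r = (k₁ − k₂)/(k₁ + k₂), so R = r² = 0.03616 and T = 1 − R = 0.9638.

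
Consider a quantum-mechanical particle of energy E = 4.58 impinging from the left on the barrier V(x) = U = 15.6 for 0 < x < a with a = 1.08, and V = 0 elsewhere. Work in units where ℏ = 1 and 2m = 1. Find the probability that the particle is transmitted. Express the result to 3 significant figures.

E < U: inside the barrier ψ ∝ e^{±κx} with κ = √(2m(U − E))/ℏ = 3.320.
κa = 3.585, sinh(κa) = 18.02.
The exact tunnelling result is T⁻¹ = 1 + U² sinh²(κa) / [4E(U − E)] = 392.3, so T = 0.00255.

T = 0.00255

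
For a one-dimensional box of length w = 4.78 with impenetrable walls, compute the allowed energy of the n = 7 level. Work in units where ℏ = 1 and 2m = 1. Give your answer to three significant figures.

E = 21.2

The infinite-well eigenfunctions ψ_n = √(2/w) sin(nπx/w) vanish at both walls, giving E_n = n²π²ℏ²/(2mw²).
E_7 = 7² × π² / (2 × 0.5 × 4.78²) = 21.17.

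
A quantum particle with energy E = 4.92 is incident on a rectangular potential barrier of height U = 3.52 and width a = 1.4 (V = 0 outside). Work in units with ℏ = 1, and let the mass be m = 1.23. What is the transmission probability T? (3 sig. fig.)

Above the barrier the interior wavenumber is k₂ = √(2m(E − U))/ℏ = 1.856, giving phase k₂a = 2.598.
Matching at both interfaces gives T⁻¹ = 1 + U² sin²(k₂a) / [4E(E − U)] = 1.120, hence T = 0.893.

T = 0.893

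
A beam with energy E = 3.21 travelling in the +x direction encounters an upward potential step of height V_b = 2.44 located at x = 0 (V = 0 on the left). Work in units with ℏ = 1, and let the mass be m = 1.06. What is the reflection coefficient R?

R = 0.117

On each side the TISE gives plane waves with k = √(2m(E − V))/ℏ: k₁ = √(2·1.06·3.21) = 2.609, k₂ = √(2·1.06·0.77) = 1.278.
Continuity of ψ and ψ′ at the step yields the reflection amplitude r = (k₁ − k₂)/(k₁ + k₂) = 0.3425; thus R = |r|² = 0.1173, T = 0.8827.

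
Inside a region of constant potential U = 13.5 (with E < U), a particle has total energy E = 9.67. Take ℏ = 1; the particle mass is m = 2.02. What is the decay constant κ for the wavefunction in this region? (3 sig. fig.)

Since E < U the TISE in this region is ψ'' = κ²ψ with κ = √(2m(U − E))/ℏ.
κ = √(2 × 2.02 × 3.83) = 3.934.

κ = 3.93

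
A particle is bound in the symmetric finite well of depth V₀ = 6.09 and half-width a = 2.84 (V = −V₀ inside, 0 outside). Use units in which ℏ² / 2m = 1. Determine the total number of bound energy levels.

The dimensionless depth is z₀ = a√(2mV₀)/ℏ = 2.84 × √(6.090) = 7.009.
A new bound state (alternating even/odd) appears each time z₀ passes a multiple of π/2, so N = ⌊2z₀/π⌋ + 1 = ⌊4.462⌋ + 1 = 5.

N = 5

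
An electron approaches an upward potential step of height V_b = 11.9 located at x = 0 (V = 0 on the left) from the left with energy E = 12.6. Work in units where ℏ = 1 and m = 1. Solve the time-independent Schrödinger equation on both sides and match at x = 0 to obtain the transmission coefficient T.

T = 0.617

On each side the TISE gives plane waves with k = √(2m(E − V))/ℏ: k₁ = √(2·1·12.6) = 5.020, k₂ = √(2·1·0.7) = 1.183.
Continuity of ψ and ψ′ at the step yields the reflection amplitude r = (k₁ − k₂)/(k₁ + k₂) = 0.6185; thus R = |r|² = 0.3826, T = 0.6174.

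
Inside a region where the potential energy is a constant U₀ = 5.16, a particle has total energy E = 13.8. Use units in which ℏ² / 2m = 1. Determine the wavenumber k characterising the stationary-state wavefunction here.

With E > U₀ the solution is oscillatory, ψ ∝ e^{±ikx} with k = √(2m(E − U₀))/ℏ.
k = √(2 × 0.5 × 8.64) = 2.939.

k = 2.94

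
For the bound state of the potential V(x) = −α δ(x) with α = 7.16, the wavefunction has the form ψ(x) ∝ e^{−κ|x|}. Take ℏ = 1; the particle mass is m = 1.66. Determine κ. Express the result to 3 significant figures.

Integrate −(ℏ²/2m)ψ'' − αδ(x)ψ = Eψ from −ε to +ε: the ψ'' term gives ψ'(0⁺) − ψ'(0⁻) and the δ term gives −(2mα/ℏ²)ψ(0).
With ψ ∝ e^{−κ|x|} this yields −2κ = −2mα/ℏ², so κ = mα/ℏ² = 11.89.

κ = 11.9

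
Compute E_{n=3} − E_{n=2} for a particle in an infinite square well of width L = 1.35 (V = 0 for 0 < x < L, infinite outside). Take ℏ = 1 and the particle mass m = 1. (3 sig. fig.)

ΔE = 13.5

E_n = n²π²ℏ²/(2mL²), so ΔE = (3² − 2²) π²ℏ²/(2mL²).
ΔE = 5 × π² / (2 × 1 × 1.35²) = 13.54.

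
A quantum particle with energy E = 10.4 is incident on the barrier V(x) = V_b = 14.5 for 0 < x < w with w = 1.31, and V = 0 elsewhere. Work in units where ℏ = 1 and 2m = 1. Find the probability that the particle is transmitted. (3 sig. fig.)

T = 0.0160

E < V_b: inside the barrier ψ ∝ e^{±κx} with κ = √(2m(V_b − E))/ℏ = 2.025.
κw = 2.653, sinh(κw) = 7.060.
Matching ψ, ψ′ at both faces gives T = [1 + V_b² sinh²(κw) / (4E(V_b − E))]⁻¹ = 1/62.44 = 0.0160.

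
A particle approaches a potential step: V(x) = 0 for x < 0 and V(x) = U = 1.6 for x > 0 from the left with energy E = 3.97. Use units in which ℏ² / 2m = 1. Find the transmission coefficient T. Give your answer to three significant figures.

T = 0.984

The wavenumbers are k₁ = √(2mE)/ℏ = 1.992 on the left and k₂ = √(2m(E − U))/ℏ = 1.539 on the right.
Continuity of ψ and ψ′ at the step yields the reflection amplitude r = (k₁ − k₂)/(k₁ + k₂) = 0.1283; thus R = |r|² = 0.01645, T = 0.9835.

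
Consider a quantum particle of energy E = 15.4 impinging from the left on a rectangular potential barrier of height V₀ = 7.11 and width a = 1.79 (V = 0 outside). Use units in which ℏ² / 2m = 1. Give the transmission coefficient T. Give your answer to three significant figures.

E > V₀: inside the barrier k₂ = √(2m(E − V₀))/ℏ = 2.879, k₂a = 5.154.
T = [1 + V₀² sin²(k₂a) / (4E(E − V₀))]⁻¹ = 1/1.081 = 0.925.

T = 0.925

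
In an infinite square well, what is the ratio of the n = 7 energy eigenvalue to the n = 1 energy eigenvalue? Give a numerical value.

E_n = n²π²ℏ²/(2mL²) so the ratio is n₂²/n₁² = 49/1 = 49.

49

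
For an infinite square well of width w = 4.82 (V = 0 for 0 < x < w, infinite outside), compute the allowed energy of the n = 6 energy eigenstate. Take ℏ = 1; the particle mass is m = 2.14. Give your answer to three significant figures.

E = 3.57

The infinite-well eigenfunctions ψ_n = √(2/w) sin(nπx/w) vanish at both walls, giving E_n = n²π²ℏ²/(2mw²).
E_6 = 6² × π² / (2 × 2.14 × 4.82²) = 3.573.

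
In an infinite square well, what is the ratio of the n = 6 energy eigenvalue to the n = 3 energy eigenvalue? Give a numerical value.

4

Since E_n ∝ n², the ratio is (6/3)² = 4.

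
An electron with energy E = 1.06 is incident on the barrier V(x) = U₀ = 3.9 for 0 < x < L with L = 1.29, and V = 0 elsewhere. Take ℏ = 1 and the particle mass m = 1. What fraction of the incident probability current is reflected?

E < U₀: inside the barrier ψ ∝ e^{±κx} with κ = √(2m(U₀ − E))/ℏ = 2.383.
κL = 3.074, sinh(κL) = 10.80.
Matching ψ, ψ′ at both faces gives T = [1 + U₀² sinh²(κL) / (4E(U₀ − E))]⁻¹ = 1/148.2 = 0.00675.
R = 1 − T = 0.993.

R = 0.993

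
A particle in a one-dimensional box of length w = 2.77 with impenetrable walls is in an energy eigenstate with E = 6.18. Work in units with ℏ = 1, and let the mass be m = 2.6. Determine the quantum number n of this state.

n = 5

For an infinite well E_n = n²π²ℏ²/(2mw²), so n = (w/πℏ)√(2mE).
n = (2.77/π) × √(2 × 2.6 × 6.18) = 4.998 → n = 5.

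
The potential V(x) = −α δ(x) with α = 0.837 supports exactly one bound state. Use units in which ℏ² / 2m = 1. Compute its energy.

For x ≠ 0 the bound state is ψ ∝ e^{−κ|x|}; integrating the TISE across the delta gives the cusp condition 2κ = 2mα/ℏ², so κ = 0.4185.
Then E = −ℏ²κ²/(2m) = −mα²/(2ℏ²) = -0.1751.

E = -0.175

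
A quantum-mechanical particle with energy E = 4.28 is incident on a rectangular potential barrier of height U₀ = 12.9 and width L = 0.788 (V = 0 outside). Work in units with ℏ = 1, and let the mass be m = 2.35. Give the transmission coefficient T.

T = 0.000156

E < U₀: inside the barrier ψ ∝ e^{±κx} with κ = √(2m(U₀ − E))/ℏ = 6.365.
κL = 5.016, sinh(κL) = 75.38.
Matching ψ, ψ′ at both faces gives T = [1 + U₀² sinh²(κL) / (4E(U₀ − E))]⁻¹ = 1/6408 = 0.000156.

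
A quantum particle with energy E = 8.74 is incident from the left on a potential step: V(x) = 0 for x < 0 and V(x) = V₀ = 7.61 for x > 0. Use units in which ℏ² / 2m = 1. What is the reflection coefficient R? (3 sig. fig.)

On each side the TISE gives plane waves with k = √(2m(E − V))/ℏ: k₁ = √(2·½·8.74) = 2.956, k₂ = √(2·½·1.13) = 1.063.
Continuity of ψ and ψ′ at the step yields the reflection amplitude r = (k₁ − k₂)/(k₁ + k₂) = 0.4711; thus R = |r|² = 0.2219, T = 0.7781.

R = 0.222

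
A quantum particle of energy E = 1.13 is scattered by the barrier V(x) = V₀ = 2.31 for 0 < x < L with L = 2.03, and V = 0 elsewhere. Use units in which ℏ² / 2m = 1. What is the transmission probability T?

Since E < V₀ the interior solution is evanescent with decay constant κ = √(2m(V₀ − E))/ℏ = 1.086.
κL = 2.205, sinh(κL) = 4.481.
Matching ψ, ψ′ at both faces gives T = [1 + V₀² sinh²(κL) / (4E(V₀ − E))]⁻¹ = 1/21.09 = 0.0474.

T = 0.0474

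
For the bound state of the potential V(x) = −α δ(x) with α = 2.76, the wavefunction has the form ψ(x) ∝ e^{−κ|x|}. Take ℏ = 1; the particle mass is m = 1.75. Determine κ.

κ = 4.83

Integrate −(ℏ²/2m)ψ'' − αδ(x)ψ = Eψ from −ε to +ε: the ψ'' term gives ψ'(0⁺) − ψ'(0⁻) and the δ term gives −(2mα/ℏ²)ψ(0).
With ψ ∝ e^{−κ|x|} this yields −2κ = −2mα/ℏ², so κ = mα/ℏ² = 4.830.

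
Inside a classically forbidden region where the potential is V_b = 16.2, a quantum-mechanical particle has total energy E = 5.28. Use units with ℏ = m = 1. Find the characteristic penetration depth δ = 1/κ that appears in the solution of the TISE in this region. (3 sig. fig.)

Since E < V_b the TISE in this region is ψ'' = κ²ψ with κ = √(2m(V_b − E))/ℏ.
κ = √(2 × 1 × 10.92) = 4.673. The penetration depth is δ = 1/κ = 0.214.

δ = 0.214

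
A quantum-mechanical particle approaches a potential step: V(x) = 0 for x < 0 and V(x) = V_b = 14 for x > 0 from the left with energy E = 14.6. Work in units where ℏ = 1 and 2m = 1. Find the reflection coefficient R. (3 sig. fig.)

The wavenumbers are k₁ = √(2mE)/ℏ = 3.821 on the left and k₂ = √(2m(E − V_b))/ℏ = 0.7746 on the right.
Matching ψ and ψ′ at x = 0 gives r = (k₁ − k₂)/(k₁ + k₂), so R = r² = 0.4394 and T = 1 − R = 0.5606.

R = 0.439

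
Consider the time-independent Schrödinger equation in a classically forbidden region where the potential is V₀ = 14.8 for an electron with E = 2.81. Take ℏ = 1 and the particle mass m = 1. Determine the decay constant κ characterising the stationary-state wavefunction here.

κ = 4.90

Since E < V₀ the TISE in this region is ψ'' = κ²ψ with κ = √(2m(V₀ − E))/ℏ.
κ = √(2 × 1 × 11.99) = 4.897.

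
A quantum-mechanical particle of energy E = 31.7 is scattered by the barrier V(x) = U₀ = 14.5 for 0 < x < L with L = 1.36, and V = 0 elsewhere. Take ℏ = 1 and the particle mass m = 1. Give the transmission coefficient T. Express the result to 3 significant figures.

T = 0.913

E > U₀: inside the barrier k₂ = √(2m(E − U₀))/ℏ = 5.865, k₂L = 7.977.
T = [1 + U₀² sin²(k₂L) / (4E(E − U₀))]⁻¹ = 1/1.095 = 0.913.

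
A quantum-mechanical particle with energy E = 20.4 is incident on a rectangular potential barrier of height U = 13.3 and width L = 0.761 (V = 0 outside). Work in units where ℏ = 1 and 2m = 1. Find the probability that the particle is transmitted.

Above the barrier the interior wavenumber is k₂ = √(2m(E − U))/ℏ = 2.665, giving phase k₂L = 2.028.
T = [1 + U² sin²(k₂L) / (4E(E − U))]⁻¹ = 1/1.246 = 0.803.

T = 0.803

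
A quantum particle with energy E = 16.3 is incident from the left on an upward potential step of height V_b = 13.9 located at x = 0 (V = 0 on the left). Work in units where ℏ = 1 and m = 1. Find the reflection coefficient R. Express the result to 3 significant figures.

R = 0.198

On each side the TISE gives plane waves with k = √(2m(E − V))/ℏ: k₁ = √(2·1·16.3) = 5.710, k₂ = √(2·1·2.4) = 2.191.
Matching ψ and ψ′ at x = 0 gives r = (k₁ − k₂)/(k₁ + k₂), so R = r² = 0.1984 and T = 1 − R = 0.8016.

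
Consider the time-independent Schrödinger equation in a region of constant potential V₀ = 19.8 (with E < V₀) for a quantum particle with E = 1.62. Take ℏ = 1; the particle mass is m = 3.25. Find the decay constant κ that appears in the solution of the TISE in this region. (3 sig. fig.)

κ = 10.9

Since E < V₀ the TISE in this region is ψ'' = κ²ψ with κ = √(2m(V₀ − E))/ℏ.
κ = √(2 × 3.25 × 18.18) = 10.87.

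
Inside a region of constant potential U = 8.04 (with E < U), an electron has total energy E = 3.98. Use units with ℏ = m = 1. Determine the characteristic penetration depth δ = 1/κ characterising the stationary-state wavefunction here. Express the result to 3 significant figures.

δ = 0.351

Since E < U the TISE in this region is ψ'' = κ²ψ with κ = √(2m(U − E))/ℏ.
κ = √(2 × 1 × 4.06) = 2.850. The penetration depth is δ = 1/κ = 0.351.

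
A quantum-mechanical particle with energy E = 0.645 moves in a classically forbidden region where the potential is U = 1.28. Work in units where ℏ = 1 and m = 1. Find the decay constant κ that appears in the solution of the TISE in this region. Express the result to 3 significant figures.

Since E < U the TISE in this region is ψ'' = κ²ψ with κ = √(2m(U − E))/ℏ.
κ = √(2 × 1 × 0.635) = 1.127.

κ = 1.13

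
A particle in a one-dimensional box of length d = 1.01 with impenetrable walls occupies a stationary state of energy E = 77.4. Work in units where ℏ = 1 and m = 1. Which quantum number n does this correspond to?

From E_n = n²π²ℏ²/(2md²) invert to n = √(2md²E)/(πℏ).
n = (1.01/π) × √(2 × 1 × 77.4) = 4.000 → n = 4.

n = 4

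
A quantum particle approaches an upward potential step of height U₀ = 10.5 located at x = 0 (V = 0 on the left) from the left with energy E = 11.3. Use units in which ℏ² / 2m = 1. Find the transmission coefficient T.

T = 0.664

On each side the TISE gives plane waves with k = √(2m(E − V))/ℏ: k₁ = √(2·½·11.3) = 3.362, k₂ = √(2·½·0.8) = 0.8944.
Matching ψ and ψ′ at x = 0 gives r = (k₁ − k₂)/(k₁ + k₂), so R = r² = 0.3360 and T = 1 − R = 0.6640.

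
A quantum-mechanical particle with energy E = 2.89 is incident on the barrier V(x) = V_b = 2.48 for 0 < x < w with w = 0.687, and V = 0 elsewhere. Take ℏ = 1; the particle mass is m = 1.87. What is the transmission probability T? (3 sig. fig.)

E > V_b: inside the barrier k₂ = √(2m(E − V_b))/ℏ = 1.238, k₂w = 0.8507.
Matching at both interfaces gives T⁻¹ = 1 + V_b² sin²(k₂w) / [4E(E − V_b)] = 1.733, hence T = 0.577.

T = 0.577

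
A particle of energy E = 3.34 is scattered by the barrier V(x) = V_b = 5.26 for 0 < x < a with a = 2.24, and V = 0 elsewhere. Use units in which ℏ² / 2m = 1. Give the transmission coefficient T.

T = 0.00744

Since E < V_b the interior solution is evanescent with decay constant κ = √(2m(V_b − E))/ℏ = 1.386.
κa = 3.104, sinh(κa) = 11.12.
The exact tunnelling result is T⁻¹ = 1 + V_b² sinh²(κa) / [4E(V_b − E)] = 134.4, so T = 0.00744.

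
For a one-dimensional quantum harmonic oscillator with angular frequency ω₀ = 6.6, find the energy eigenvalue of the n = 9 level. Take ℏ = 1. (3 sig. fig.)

E = 62.7

The oscillator eigenvalues are E_n = ℏω₀(n + ½), so E_9 = 6.6 × 9.5 = 62.70.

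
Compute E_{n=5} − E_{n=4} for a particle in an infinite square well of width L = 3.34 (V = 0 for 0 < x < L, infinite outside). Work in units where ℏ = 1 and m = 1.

E_n = n²π²ℏ²/(2mL²), so ΔE = (5² − 4²) π²ℏ²/(2mL²).
ΔE = 9 × π² / (2 × 1 × 3.34²) = 3.981.

ΔE = 3.98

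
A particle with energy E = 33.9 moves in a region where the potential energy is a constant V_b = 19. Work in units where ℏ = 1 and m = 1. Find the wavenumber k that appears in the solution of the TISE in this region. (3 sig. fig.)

k = 5.46

With E > V_b the solution is oscillatory, ψ ∝ e^{±ikx} with k = √(2m(E − V_b))/ℏ.
k = √(2 × 1 × 14.9) = 5.459.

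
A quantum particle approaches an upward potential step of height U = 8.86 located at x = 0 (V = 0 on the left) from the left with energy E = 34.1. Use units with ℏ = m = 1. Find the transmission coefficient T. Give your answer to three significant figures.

On each side the TISE gives plane waves with k = √(2m(E − V))/ℏ: k₁ = √(2·1·34.1) = 8.258, k₂ = √(2·1·25.24) = 7.105.
Matching ψ and ψ′ at x = 0 gives r = (k₁ − k₂)/(k₁ + k₂), so R = r² = 0.005636 and T = 1 − R = 0.9944.

T = 0.994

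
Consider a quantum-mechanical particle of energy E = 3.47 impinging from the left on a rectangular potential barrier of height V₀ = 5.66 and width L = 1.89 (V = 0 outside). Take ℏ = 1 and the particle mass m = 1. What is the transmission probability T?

T = 0.00139

E < V₀: inside the barrier ψ ∝ e^{±κx} with κ = √(2m(V₀ − E))/ℏ = 2.093.
κL = 3.955, sinh(κL) = 26.10.
Matching ψ, ψ′ at both faces gives T = [1 + V₀² sinh²(κL) / (4E(V₀ − E))]⁻¹ = 1/719.0 = 0.00139.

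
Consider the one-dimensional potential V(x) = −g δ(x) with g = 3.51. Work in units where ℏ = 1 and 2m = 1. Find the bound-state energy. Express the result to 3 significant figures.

E = -3.08

For x ≠ 0 the bound state is ψ ∝ e^{−κ|x|}; integrating the TISE across the delta gives the cusp condition 2κ = 2mg/ℏ², so κ = 1.755.
Then E = −ℏ²κ²/(2m) = −mg²/(2ℏ²) = -3.080.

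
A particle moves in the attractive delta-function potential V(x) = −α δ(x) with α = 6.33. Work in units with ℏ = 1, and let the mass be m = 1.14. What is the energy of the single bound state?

E = -22.8

The bound state is ψ(x) = √κ e^{−κ|x|}. The derivative jump ψ'(0⁺) − ψ'(0⁻) = −(2mα/ℏ²)ψ(0) fixes κ = mα/ℏ² = 7.216.
Then E = −ℏ²κ²/(2m) = −mα²/(2ℏ²) = -22.84.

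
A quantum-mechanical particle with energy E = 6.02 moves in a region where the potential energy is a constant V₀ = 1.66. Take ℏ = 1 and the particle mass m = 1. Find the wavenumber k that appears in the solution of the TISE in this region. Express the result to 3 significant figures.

k = 2.95

With E > V₀ the solution is oscillatory, ψ ∝ e^{±ikx} with k = √(2m(E − V₀))/ℏ.
k = √(2 × 1 × 4.36) = 2.953.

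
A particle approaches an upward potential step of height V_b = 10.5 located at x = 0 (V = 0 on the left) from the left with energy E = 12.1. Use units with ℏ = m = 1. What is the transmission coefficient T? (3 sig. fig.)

T = 0.782

The wavenumbers are k₁ = √(2mE)/ℏ = 4.919 on the left and k₂ = √(2m(E − V_b))/ℏ = 1.789 on the right.
Matching ψ and ψ′ at x = 0 gives r = (k₁ − k₂)/(k₁ + k₂), so R = r² = 0.2178 and T = 1 − R = 0.7822.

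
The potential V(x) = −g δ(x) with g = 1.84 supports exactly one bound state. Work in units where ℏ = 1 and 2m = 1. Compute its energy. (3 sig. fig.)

The bound state is ψ(x) = √κ e^{−κ|x|}. The derivative jump ψ'(0⁺) − ψ'(0⁻) = −(2mg/ℏ²)ψ(0) fixes κ = mg/ℏ² = 0.9200.
Then E = −ℏ²κ²/(2m) = −mg²/(2ℏ²) = -0.8464.

E = -0.846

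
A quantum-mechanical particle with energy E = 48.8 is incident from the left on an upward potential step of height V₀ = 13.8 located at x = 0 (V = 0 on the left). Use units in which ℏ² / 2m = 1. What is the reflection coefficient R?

R = 0.00687

The wavenumbers are k₁ = √(2mE)/ℏ = 6.986 on the left and k₂ = √(2m(E − V₀))/ℏ = 5.916 on the right.
Matching ψ and ψ′ at x = 0 gives r = (k₁ − k₂)/(k₁ + k₂), so R = r² = 0.006873 and T = 1 − R = 0.9931.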